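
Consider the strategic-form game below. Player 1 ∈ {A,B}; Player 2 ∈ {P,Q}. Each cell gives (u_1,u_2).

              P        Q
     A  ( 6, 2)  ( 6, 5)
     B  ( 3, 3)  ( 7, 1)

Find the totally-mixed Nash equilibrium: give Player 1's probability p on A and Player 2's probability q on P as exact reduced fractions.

P1 indiff ⇒ q·6+(1-q)·6 = q·3+(1-q)·7 ⇒ q(3) = (1-q)(1) ⇒ q = 1/4
P2 indiff ⇒ p·2+(1-p)·3 = p·5+(1-p)·1 ⇒ p(-3) = (1-p)(-2) ⇒ p = 2/5

p=2/5, q=1/4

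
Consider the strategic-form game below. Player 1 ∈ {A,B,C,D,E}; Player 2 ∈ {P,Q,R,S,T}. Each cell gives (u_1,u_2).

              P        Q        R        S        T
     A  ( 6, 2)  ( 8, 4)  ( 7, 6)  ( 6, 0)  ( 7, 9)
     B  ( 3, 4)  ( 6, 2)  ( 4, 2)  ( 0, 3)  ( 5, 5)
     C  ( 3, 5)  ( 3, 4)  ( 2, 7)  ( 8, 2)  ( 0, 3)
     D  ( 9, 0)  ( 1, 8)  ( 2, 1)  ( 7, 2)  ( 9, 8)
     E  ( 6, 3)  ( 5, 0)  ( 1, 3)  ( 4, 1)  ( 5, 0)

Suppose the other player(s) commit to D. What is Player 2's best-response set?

u_2(P vs D) = 0
u_2(Q vs D) = 8
u_2(R vs D) = 1
u_2(S vs D) = 2
u_2(T vs D) = 8
max payoff 8 at {Q,T}

P2 best: {Q,T}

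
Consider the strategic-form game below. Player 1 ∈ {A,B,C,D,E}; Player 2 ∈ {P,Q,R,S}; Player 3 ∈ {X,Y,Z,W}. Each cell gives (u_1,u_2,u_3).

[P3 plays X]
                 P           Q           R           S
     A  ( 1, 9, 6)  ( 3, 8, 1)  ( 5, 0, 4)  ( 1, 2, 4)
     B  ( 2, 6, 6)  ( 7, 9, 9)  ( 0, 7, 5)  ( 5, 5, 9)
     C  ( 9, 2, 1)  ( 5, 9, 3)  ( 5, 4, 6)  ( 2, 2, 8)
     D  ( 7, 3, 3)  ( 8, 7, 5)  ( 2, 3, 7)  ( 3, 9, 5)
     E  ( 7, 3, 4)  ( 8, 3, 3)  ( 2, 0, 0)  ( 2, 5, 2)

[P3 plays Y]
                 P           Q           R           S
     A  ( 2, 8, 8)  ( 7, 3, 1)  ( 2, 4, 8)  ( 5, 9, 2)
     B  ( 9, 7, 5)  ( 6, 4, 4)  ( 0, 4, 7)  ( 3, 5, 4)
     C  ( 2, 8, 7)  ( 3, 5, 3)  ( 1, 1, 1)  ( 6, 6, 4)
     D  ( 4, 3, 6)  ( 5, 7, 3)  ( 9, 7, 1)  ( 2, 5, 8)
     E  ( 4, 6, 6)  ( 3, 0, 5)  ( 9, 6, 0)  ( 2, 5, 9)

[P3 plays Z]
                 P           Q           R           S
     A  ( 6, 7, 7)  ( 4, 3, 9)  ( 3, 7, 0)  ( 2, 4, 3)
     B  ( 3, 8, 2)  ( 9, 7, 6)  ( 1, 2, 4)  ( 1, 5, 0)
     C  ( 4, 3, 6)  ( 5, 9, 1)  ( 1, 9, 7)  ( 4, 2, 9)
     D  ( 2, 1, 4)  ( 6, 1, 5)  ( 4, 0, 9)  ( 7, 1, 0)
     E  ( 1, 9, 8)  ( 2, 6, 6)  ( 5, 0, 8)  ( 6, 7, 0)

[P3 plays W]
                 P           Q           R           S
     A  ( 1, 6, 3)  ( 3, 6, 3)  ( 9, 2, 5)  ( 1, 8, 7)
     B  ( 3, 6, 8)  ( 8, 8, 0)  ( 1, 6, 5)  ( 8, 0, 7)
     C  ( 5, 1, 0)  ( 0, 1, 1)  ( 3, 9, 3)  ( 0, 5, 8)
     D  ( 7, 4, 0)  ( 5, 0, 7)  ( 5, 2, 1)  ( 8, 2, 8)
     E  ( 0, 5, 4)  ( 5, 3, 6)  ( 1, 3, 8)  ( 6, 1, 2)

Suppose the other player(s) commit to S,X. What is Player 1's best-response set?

BR_1 = {B}

u_1(A vs S,X) = 1
u_1(B vs S,X) = 5
u_1(C vs S,X) = 2
u_1(D vs S,X) = 3
u_1(E vs S,X) = 2
max payoff 5 at {B}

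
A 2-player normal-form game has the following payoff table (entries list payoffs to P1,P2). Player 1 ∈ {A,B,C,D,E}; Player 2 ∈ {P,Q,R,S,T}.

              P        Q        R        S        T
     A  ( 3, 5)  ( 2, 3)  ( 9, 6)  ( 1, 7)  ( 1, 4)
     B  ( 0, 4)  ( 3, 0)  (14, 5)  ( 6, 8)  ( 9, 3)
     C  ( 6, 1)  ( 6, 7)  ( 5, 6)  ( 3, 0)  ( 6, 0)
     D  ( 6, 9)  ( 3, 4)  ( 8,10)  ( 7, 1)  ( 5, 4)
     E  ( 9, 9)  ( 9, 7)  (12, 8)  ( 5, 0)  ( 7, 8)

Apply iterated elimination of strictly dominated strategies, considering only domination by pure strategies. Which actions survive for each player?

P1 drop A (E beats it: P:9>3 Q:9>2 R:12>9 S:5>1 T:7>1)
P1 drop C (E beats it: P:9>6 Q:9>6 R:12>5 S:5>3 T:7>6)
P2 drop Q (P beats it: B:4>0 D:9>4 E:9>7)
P2 drop T (P beats it: B:4>3 D:9>4 E:9>8)
P1→{B,D,E} P2→{P,R,S}

Remaining: P1:{B,D,E} P2:{P,R,S}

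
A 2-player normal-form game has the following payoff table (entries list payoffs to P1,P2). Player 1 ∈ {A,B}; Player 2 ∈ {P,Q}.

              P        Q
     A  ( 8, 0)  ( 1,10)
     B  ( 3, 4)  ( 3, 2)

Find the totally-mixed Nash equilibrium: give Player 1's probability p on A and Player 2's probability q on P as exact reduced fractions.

(p,q) = (1/6, 2/7)

P1 indiff ⇒ q·8+(1-q)·1 = q·3+(1-q)·3 ⇒ q(5) = (1-q)(2) ⇒ q = 2/7
P2 indiff ⇒ p·0+(1-p)·4 = p·10+(1-p)·2 ⇒ p(-10) = (1-p)(-2) ⇒ p = 1/6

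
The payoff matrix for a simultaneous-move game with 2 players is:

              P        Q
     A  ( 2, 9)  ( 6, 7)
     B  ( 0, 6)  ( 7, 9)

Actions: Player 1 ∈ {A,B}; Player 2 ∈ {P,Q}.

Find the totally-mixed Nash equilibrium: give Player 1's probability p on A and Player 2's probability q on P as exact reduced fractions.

P1 mixes 3/5 on A; P2 mixes 1/3 on P

P1 indiff ⇒ q·2+(1-q)·6 = q·0+(1-q)·7 ⇒ q(2) = (1-q)(1) ⇒ q = 1/3
P2 indiff ⇒ p·9+(1-p)·6 = p·7+(1-p)·9 ⇒ p(2) = (1-p)(3) ⇒ p = 3/5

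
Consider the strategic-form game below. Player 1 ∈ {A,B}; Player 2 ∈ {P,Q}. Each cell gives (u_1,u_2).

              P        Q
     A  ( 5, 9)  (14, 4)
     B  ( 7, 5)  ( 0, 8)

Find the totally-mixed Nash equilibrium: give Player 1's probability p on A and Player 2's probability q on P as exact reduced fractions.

P1 indiff ⇒ q·5+(1-q)·14 = q·7+(1-q)·0 ⇒ q(-2) = (1-q)(-14) ⇒ q = 7/8
P2 indiff ⇒ p·9+(1-p)·5 = p·4+(1-p)·8 ⇒ p(5) = (1-p)(3) ⇒ p = 3/8

(p,q) = (3/8, 7/8)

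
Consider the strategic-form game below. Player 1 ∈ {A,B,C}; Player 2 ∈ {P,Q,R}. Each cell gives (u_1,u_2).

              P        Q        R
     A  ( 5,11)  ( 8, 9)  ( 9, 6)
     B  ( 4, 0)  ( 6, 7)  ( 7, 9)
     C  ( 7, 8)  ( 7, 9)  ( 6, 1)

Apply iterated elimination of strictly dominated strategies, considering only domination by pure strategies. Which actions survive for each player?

P1 drop B (A beats it: P:5>4 Q:8>6 R:9>7)
P2 drop R (P beats it: A:11>6 C:8>1)
P1→{A,C} P2→{P,Q}

Remaining: P1:{A,C} P2:{P,Q}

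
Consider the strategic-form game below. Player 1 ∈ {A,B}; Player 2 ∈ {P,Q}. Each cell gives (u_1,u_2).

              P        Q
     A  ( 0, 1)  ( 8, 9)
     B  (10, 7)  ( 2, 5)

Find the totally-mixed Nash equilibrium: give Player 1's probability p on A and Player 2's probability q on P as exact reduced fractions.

p=1/5, q=3/8

P1 indiff ⇒ q·0+(1-q)·8 = q·10+(1-q)·2 ⇒ q(-10) = (1-q)(-6) ⇒ q = 3/8
P2 indiff ⇒ p·1+(1-p)·7 = p·9+(1-p)·5 ⇒ p(-8) = (1-p)(-2) ⇒ p = 1/5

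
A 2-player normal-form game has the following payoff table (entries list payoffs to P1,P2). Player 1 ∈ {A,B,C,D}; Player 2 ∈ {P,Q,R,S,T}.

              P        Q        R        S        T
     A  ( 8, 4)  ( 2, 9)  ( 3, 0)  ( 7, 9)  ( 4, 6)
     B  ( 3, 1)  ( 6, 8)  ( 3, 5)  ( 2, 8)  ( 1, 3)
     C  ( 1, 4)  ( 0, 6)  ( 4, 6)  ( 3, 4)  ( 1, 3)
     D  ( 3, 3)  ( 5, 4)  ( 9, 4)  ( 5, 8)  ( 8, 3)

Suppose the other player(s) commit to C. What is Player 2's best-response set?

u_2(P vs C) = 4
u_2(Q vs C) = 6
u_2(R vs C) = 6
u_2(S vs C) = 4
u_2(T vs C) = 3
max payoff 6 at {Q,R}

BR_2 = {Q,R}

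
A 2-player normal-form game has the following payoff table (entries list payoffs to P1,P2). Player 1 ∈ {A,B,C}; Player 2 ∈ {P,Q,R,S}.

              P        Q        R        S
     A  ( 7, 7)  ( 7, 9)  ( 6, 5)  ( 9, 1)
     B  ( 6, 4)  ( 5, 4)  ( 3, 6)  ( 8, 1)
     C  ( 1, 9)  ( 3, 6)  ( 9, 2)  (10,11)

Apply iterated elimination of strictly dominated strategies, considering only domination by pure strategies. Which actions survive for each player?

IESDS → P1:{A,C} P2:{P,Q,S}

P1 drop B (A beats it: P:7>6 Q:7>5 R:6>3 S:9>8)
P2 drop R (P beats it: A:7>5 C:9>2)
P1→{A,C} P2→{P,Q,S}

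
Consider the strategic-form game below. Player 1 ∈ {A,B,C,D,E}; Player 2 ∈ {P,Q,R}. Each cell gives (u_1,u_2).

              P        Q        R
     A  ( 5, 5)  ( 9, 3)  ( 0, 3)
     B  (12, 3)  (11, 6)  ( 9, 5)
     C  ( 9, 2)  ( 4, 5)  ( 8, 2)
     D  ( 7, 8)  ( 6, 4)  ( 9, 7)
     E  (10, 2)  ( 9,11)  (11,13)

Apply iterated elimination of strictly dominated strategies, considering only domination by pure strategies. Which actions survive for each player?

P1 drop A (B beats it: P:12>5 Q:11>9 R:9>0)
P1 drop C (B beats it: P:12>9 Q:11>4 R:9>8)
P1 drop D (E beats it: P:10>7 Q:9>6 R:11>9)
P2 drop P (Q beats it: B:6>3 E:11>2)
P1→{B,E} P2→{Q,R}

Remaining: P1:{B,E} P2:{Q,R}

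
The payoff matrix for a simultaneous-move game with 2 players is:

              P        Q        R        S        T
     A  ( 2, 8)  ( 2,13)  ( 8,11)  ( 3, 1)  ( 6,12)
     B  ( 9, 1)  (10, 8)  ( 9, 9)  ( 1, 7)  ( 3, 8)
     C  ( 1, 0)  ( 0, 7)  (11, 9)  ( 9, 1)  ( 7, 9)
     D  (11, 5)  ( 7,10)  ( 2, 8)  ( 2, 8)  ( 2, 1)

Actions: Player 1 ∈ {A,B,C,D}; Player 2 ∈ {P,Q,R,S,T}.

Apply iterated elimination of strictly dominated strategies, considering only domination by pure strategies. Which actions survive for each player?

Survivors P1:{A,B,C} P2:{Q,R,T}

P2 drop P (Q beats it: A:13>8 B:8>1 C:7>0 D:10>5)
P2 drop S (Q beats it: A:13>1 B:8>7 C:7>1 D:10>8)
P1 drop D (B beats it: Q:10>7 R:9>2 T:3>2)
P1→{A,B,C} P2→{Q,R,T}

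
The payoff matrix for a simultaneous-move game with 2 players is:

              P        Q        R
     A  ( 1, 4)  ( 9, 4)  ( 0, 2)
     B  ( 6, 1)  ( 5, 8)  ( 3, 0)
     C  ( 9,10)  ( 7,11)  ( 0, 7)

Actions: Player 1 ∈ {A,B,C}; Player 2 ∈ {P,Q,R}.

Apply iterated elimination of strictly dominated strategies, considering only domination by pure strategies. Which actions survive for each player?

P2 drop R (P beats it: A:4>2 B:1>0 C:10>7)
P1 drop B (C beats it: P:9>6 Q:7>5)
P1→{A,C} P2→{P,Q}

Remaining: P1:{A,C} P2:{P,Q}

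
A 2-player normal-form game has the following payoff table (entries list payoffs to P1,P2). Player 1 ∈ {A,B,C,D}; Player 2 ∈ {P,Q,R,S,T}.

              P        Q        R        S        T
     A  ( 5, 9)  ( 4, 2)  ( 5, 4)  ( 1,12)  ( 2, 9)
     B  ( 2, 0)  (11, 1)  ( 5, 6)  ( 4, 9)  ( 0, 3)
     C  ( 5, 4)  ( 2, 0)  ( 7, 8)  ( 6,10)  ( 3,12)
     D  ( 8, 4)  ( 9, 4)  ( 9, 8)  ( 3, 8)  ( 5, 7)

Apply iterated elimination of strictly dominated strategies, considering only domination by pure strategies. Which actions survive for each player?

IESDS → P1:{C,D} P2:{R,S,T}

P1 drop A (D beats it: P:8>5 Q:9>4 R:9>5 S:3>1 T:5>2)
P2 drop P (R beats it: B:6>0 C:8>4 D:8>4)
P2 drop Q (R beats it: B:6>1 C:8>0 D:8>4)
P1 drop B (C beats it: R:7>5 S:6>4 T:3>0)
P1→{C,D} P2→{R,S,T}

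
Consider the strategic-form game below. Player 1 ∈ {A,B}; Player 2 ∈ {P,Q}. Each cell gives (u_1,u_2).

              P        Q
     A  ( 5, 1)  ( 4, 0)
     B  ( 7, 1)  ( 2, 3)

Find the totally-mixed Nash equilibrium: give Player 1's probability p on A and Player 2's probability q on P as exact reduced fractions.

P1 indiff ⇒ q·5+(1-q)·4 = q·7+(1-q)·2 ⇒ q(-2) = (1-q)(-2) ⇒ q = 1/2
P2 indiff ⇒ p·1+(1-p)·1 = p·0+(1-p)·3 ⇒ p(1) = (1-p)(2) ⇒ p = 2/3

p=2/3, q=1/2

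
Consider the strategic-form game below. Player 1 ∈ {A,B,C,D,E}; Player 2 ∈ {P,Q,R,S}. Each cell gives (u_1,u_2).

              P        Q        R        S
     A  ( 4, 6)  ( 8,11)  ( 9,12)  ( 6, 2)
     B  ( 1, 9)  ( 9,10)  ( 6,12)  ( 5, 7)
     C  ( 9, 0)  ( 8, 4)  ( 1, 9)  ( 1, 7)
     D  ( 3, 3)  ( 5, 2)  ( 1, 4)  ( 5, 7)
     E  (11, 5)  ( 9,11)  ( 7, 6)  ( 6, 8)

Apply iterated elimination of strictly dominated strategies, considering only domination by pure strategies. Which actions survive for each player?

Survivors P1:{A,B,E} P2:{Q,R}

P1 drop C (E beats it: P:11>9 Q:9>8 R:7>1 S:6>1)
P1 drop D (A beats it: P:4>3 Q:8>5 R:9>1 S:6>5)
P2 drop P (Q beats it: A:11>6 B:10>9 E:11>5)
P2 drop S (Q beats it: A:11>2 B:10>7 E:11>8)
P1→{A,B,E} P2→{Q,R}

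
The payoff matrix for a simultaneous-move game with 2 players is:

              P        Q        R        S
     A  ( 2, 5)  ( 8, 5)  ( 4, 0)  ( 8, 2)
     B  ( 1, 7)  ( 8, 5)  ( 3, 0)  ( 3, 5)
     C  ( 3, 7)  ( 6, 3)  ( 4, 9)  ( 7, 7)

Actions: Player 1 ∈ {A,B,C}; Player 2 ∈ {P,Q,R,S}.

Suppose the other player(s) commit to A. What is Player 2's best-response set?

u_2(P vs A) = 5
u_2(Q vs A) = 5
u_2(R vs A) = 0
u_2(S vs A) = 2
max payoff 5 at {P,Q}

P2 best: {P,Q}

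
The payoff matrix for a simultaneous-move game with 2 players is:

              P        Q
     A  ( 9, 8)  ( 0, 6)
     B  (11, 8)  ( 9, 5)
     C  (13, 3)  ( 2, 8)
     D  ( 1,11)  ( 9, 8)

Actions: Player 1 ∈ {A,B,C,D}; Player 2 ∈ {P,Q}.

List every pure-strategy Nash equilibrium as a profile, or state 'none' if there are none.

Equilibria: none

(A,P): not NE [P1→C gives 13>9]
(A,Q): not NE [P1→D gives 9>0; P2→P gives 8>6]
(B,P): not NE [P1→C gives 13>11]
(B,Q): not NE [P2→P gives 8>5]
(C,P): not NE [P2→Q gives 8>3]
(C,Q): not NE [P1→D gives 9>2]
(D,P): not NE [P1→C gives 13>1]
(D,Q): not NE [P2→P gives 11>8]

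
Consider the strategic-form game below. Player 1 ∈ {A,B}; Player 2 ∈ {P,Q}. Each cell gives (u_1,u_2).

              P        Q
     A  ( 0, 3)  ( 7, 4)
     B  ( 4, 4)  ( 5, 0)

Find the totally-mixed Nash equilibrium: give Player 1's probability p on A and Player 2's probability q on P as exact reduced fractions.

P1 indiff ⇒ q·0+(1-q)·7 = q·4+(1-q)·5 ⇒ q(-4) = (1-q)(-2) ⇒ q = 1/3
P2 indiff ⇒ p·3+(1-p)·4 = p·4+(1-p)·0 ⇒ p(-1) = (1-p)(-4) ⇒ p = 4/5

(p,q) = (4/5, 1/3)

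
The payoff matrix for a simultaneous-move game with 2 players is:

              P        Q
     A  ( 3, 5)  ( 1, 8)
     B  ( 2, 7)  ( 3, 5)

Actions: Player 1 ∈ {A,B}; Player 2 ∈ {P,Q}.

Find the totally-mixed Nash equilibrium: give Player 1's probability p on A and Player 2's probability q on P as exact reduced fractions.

P1 indiff ⇒ q·3+(1-q)·1 = q·2+(1-q)·3 ⇒ q(1) = (1-q)(2) ⇒ q = 2/3
P2 indiff ⇒ p·5+(1-p)·7 = p·8+(1-p)·5 ⇒ p(-3) = (1-p)(-2) ⇒ p = 2/5

P1 mixes 2/5 on A; P2 mixes 2/3 on P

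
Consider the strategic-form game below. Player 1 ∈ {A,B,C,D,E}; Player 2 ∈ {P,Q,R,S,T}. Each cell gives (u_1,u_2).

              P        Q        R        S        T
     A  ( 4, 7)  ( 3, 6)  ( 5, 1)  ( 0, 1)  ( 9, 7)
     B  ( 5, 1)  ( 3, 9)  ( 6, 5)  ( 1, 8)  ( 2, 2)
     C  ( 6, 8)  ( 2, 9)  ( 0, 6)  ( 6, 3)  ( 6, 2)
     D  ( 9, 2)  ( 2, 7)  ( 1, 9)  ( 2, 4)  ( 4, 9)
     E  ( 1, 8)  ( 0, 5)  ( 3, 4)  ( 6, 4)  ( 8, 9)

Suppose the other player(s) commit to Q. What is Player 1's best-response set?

u_1(A vs Q) = 3
u_1(B vs Q) = 3
u_1(C vs Q) = 2
u_1(D vs Q) = 2
u_1(E vs Q) = 0
max payoff 3 at {A,B}

BR_1 = {A,B}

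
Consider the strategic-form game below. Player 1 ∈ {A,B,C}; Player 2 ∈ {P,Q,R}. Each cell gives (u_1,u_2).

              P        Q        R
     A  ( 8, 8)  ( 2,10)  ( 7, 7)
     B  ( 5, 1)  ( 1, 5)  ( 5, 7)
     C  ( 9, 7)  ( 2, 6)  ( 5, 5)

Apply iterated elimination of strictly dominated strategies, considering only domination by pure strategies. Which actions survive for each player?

IESDS → P1:{A,C} P2:{P,Q}

P1 drop B (A beats it: P:8>5 Q:2>1 R:7>5)
P2 drop R (P beats it: A:8>7 C:7>5)
P1→{A,C} P2→{P,Q}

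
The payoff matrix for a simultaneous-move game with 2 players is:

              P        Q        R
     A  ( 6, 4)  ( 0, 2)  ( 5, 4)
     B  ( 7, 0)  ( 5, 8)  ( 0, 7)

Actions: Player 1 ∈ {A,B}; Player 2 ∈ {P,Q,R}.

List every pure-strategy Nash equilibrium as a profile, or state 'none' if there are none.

NE set: (A,R), (B,Q)

(A,P): not NE [P1→B gives 7>6]
(A,Q): not NE [P1→B gives 5>0; P2→R gives 4>2]
(A,R): NE
(B,P): not NE [P2→Q gives 8>0]
(B,Q): NE
(B,R): not NE [P1→A gives 5>0; P2→Q gives 8>7]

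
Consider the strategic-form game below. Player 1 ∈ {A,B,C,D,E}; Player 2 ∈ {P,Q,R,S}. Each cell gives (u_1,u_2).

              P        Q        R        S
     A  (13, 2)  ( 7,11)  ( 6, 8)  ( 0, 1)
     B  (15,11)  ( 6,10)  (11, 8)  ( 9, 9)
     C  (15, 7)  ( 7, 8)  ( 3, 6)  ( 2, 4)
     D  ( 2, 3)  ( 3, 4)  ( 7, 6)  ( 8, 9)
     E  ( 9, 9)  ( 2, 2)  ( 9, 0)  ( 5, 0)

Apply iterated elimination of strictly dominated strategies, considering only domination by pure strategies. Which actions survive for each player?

P1 drop D (B beats it: P:15>2 Q:6>3 R:11>7 S:9>8)
P1 drop E (B beats it: P:15>9 Q:6>2 R:11>9 S:9>5)
P2 drop R (Q beats it: A:11>8 B:10>8 C:8>6)
P2 drop S (P beats it: A:2>1 B:11>9 C:7>4)
P1→{A,B,C} P2→{P,Q}

Remaining: P1:{A,B,C} P2:{P,Q}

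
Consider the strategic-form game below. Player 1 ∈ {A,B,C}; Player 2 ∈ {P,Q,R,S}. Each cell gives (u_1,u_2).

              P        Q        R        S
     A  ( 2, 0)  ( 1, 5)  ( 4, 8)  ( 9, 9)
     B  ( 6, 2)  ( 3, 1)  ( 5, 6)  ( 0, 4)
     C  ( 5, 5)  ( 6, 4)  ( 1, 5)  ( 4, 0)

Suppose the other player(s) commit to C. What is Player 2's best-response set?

u_2(P vs C) = 5
u_2(Q vs C) = 4
u_2(R vs C) = 5
u_2(S vs C) = 0
max payoff 5 at {P,R}

argmax u_2 = {P,R}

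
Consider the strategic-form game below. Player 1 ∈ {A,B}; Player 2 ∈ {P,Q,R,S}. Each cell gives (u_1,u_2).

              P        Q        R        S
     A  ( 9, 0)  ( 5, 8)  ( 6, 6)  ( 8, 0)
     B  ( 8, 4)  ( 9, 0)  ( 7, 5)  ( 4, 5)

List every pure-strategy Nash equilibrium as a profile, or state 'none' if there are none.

(A,P): not NE [P2→Q gives 8>0]
(A,Q): not NE [P1→B gives 9>5]
(A,R): not NE [P1→B gives 7>6; P2→Q gives 8>6]
(A,S): not NE [P2→Q gives 8>0]
(B,P): not NE [P1→A gives 9>8; P2→S gives 5>4]
(B,Q): not NE [P2→S gives 5>0]
(B,R): NE
(B,S): not NE [P1→A gives 8>4]

NE set: (B,R)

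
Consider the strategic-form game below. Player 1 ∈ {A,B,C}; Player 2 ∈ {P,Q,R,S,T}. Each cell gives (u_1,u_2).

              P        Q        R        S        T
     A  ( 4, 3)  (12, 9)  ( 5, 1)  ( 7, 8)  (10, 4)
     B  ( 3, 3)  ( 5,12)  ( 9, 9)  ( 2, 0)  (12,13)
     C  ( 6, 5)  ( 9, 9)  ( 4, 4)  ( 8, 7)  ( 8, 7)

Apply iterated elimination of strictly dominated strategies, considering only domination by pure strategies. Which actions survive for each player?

Remaining: P1:{A,B} P2:{Q,T}

P2 drop P (Q beats it: A:9>3 B:12>3 C:9>5)
P2 drop R (Q beats it: A:9>1 B:12>9 C:9>4)
P2 drop S (Q beats it: A:9>8 B:12>0 C:9>7)
P1 drop C (A beats it: Q:12>9 T:10>8)
P1→{A,B} P2→{Q,T}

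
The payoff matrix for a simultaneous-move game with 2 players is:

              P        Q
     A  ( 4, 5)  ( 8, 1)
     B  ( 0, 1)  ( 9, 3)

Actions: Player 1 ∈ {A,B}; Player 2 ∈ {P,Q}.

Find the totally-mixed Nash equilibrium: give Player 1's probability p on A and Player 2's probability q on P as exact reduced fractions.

P1 mixes 1/3 on A; P2 mixes 1/5 on P

P1 indiff ⇒ q·4+(1-q)·8 = q·0+(1-q)·9 ⇒ q(4) = (1-q)(1) ⇒ q = 1/5
P2 indiff ⇒ p·5+(1-p)·1 = p·1+(1-p)·3 ⇒ p(4) = (1-p)(2) ⇒ p = 1/3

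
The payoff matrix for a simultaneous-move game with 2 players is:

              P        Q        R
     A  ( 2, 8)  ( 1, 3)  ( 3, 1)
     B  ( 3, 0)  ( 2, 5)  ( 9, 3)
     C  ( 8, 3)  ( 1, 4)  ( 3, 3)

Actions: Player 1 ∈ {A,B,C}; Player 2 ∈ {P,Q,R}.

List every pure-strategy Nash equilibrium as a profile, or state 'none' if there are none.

PSNE = {(B,Q)}

(A,P): not NE [P1→C gives 8>2]
(A,Q): not NE [P1→B gives 2>1; P2→P gives 8>3]
(A,R): not NE [P1→B gives 9>3; P2→P gives 8>1]
(B,P): not NE [P1→C gives 8>3; P2→Q gives 5>0]
(B,Q): NE
(B,R): not NE [P2→Q gives 5>3]
(C,P): not NE [P2→Q gives 4>3]
(C,Q): not NE [P1→B gives 2>1]
(C,R): not NE [P1→B gives 9>3; P2→Q gives 4>3]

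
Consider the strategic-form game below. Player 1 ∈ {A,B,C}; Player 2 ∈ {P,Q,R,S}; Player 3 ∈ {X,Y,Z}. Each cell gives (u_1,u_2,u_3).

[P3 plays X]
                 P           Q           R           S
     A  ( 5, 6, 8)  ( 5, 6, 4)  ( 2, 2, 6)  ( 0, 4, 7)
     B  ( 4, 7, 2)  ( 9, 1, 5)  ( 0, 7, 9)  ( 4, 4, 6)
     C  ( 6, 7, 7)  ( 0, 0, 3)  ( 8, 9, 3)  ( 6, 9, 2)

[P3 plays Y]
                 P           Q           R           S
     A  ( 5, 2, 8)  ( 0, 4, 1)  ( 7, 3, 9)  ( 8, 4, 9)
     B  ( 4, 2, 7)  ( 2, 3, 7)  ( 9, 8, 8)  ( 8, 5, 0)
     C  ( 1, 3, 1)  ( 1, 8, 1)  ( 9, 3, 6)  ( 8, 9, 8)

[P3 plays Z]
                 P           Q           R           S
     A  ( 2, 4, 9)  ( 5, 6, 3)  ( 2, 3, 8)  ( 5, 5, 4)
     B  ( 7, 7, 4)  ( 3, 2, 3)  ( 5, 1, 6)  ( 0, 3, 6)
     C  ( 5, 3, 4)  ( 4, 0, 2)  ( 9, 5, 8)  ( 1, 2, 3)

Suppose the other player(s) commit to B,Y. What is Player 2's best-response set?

P2 best: {R}

u_2(P vs B,Y) = 2
u_2(Q vs B,Y) = 3
u_2(R vs B,Y) = 8
u_2(S vs B,Y) = 5
max payoff 8 at {R}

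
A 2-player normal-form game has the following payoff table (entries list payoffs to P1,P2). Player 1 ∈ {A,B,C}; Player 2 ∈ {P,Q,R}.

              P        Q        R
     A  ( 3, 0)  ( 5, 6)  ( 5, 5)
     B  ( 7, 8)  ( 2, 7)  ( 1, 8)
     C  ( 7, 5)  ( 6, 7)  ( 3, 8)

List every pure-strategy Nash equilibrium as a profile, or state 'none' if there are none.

(A,P): not NE [P1→C gives 7>3; P2→Q gives 6>0]
(A,Q): not NE [P1→C gives 6>5]
(A,R): not NE [P2→Q gives 6>5]
(B,P): NE
(B,Q): not NE [P1→C gives 6>2; P2→R gives 8>7]
(B,R): not NE [P1→A gives 5>1]
(C,P): not NE [P2→R gives 8>5]
(C,Q): not NE [P2→R gives 8>7]
(C,R): not NE [P1→A gives 5>3]

Nash profiles: (B,P)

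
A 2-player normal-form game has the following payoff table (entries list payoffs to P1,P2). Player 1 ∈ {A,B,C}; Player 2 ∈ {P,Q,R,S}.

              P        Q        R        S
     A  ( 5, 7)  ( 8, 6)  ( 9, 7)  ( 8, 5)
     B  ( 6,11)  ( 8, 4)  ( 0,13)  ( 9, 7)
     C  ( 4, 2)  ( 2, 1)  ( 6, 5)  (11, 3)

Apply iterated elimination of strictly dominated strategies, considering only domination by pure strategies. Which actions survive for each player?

P2 drop Q (P beats it: A:7>6 B:11>4 C:2>1)
P2 drop S (R beats it: A:7>5 B:13>7 C:5>3)
P1 drop C (A beats it: P:5>4 R:9>6)
P1→{A,B} P2→{P,R}

Remaining: P1:{A,B} P2:{P,R}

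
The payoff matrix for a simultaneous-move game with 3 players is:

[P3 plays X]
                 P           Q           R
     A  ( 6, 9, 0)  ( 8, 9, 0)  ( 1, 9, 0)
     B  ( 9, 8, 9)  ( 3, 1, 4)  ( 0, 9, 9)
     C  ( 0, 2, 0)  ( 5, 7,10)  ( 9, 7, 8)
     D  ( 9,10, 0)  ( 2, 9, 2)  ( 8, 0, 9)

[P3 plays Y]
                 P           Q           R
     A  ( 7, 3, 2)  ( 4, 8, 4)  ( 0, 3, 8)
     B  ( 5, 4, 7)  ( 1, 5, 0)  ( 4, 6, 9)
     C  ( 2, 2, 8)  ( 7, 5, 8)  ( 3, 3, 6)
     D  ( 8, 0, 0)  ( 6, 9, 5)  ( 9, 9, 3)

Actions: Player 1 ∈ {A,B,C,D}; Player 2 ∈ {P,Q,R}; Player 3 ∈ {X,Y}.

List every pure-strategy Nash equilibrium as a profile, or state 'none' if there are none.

(A,P,X): not NE [P1→D gives 9>6; P3→Y gives 2>0]
(A,P,Y): not NE [P1→D gives 8>7; P2→Q gives 8>3]
(A,Q,X): not NE [P3→Y gives 4>0]
(A,Q,Y): not NE [P1→C gives 7>4]
(A,R,X): not NE [P1→C gives 9>1; P3→Y gives 8>0]
(A,R,Y): not NE [P1→D gives 9>0; P2→Q gives 8>3]
(B,P,X): not NE [P2→R gives 9>8]
(B,P,Y): not NE [P1→D gives 8>5; P2→R gives 6>4; P3→X gives 9>7]
(B,Q,X): not NE [P1→A gives 8>3; P2→R gives 9>1]
(B,Q,Y): not NE [P1→C gives 7>1; P2→R gives 6>5; P3→X gives 4>0]
(B,R,X): not NE [P1→C gives 9>0]
(B,R,Y): not NE [P1→D gives 9>4]
(C,P,X): not NE [P1→D gives 9>0; P2→R gives 7>2; P3→Y gives 8>0]
(C,P,Y): not NE [P1→D gives 8>2; P2→Q gives 5>2]
(C,Q,X): not NE [P1→A gives 8>5]
(C,Q,Y): not NE [P3→X gives 10>8]
(C,R,X): NE
(C,R,Y): not NE [P1→D gives 9>3; P2→Q gives 5>3; P3→X gives 8>6]
(D,P,X): NE
(D,P,Y): not NE [P2→R gives 9>0]
(D,Q,X): not NE [P1→A gives 8>2; P2→P gives 10>9; P3→Y gives 5>2]
(D,Q,Y): not NE [P1→C gives 7>6]
(D,R,X): not NE [P1→C gives 9>8; P2→P gives 10>0]
(D,R,Y): not NE [P3→X gives 9>3]

PSNE = {(C,R,X), (D,P,X)}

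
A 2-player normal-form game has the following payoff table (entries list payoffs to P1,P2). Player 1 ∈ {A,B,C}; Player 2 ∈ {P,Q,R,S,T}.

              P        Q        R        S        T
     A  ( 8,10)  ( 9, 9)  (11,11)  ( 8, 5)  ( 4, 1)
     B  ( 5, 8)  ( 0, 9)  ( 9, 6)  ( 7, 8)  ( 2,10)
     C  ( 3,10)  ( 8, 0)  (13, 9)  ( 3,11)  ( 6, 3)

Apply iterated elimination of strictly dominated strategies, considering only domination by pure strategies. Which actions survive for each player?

Remaining: P1:{A,C} P2:{P,R,S}

P1 drop B (A beats it: P:8>5 Q:9>0 R:11>9 S:8>7 T:4>2)
P2 drop Q (P beats it: A:10>9 C:10>0)
P2 drop T (P beats it: A:10>1 C:10>3)
P1→{A,C} P2→{P,R,S}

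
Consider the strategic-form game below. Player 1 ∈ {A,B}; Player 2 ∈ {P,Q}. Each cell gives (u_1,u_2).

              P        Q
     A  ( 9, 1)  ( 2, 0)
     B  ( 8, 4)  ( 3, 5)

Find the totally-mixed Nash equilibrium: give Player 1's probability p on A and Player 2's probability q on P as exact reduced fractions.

P1 indiff ⇒ q·9+(1-q)·2 = q·8+(1-q)·3 ⇒ q(1) = (1-q)(1) ⇒ q = 1/2
P2 indiff ⇒ p·1+(1-p)·4 = p·0+(1-p)·5 ⇒ p(1) = (1-p)(1) ⇒ p = 1/2

(p,q) = (1/2, 1/2)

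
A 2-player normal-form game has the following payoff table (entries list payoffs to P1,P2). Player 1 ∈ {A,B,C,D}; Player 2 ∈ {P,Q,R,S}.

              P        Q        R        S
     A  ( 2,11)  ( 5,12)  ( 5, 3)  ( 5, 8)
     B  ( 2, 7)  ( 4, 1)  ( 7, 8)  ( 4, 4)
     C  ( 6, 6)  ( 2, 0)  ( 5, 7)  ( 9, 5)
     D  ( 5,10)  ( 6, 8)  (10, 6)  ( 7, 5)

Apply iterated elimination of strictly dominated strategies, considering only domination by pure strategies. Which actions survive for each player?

Remaining: P1:{C,D} P2:{P,R}

P1 drop A (D beats it: P:5>2 Q:6>5 R:10>5 S:7>5)
P1 drop B (D beats it: P:5>2 Q:6>4 R:10>7 S:7>4)
P2 drop Q (P beats it: C:6>0 D:10>8)
P2 drop S (P beats it: C:6>5 D:10>5)
P1→{C,D} P2→{P,R}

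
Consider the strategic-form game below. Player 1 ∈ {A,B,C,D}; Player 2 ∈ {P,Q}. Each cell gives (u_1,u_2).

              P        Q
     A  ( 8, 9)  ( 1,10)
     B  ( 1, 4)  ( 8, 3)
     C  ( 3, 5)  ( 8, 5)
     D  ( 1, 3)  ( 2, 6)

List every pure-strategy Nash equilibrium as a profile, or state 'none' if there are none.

(A,P): not NE [P2→Q gives 10>9]
(A,Q): not NE [P1→C gives 8>1]
(B,P): not NE [P1→A gives 8>1]
(B,Q): not NE [P2→P gives 4>3]
(C,P): not NE [P1→A gives 8>3]
(C,Q): NE
(D,P): not NE [P1→A gives 8>1; P2→Q gives 6>3]
(D,Q): not NE [P1→C gives 8>2]

Nash profiles: (C,Q)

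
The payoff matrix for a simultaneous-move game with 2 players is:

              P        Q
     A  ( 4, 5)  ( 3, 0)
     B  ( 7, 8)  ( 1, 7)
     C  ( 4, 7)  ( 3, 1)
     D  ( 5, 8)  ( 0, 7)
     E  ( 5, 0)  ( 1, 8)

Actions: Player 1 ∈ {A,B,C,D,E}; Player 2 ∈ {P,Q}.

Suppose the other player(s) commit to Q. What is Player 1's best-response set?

u_1(A vs Q) = 3
u_1(B vs Q) = 1
u_1(C vs Q) = 3
u_1(D vs Q) = 0
u_1(E vs Q) = 1
max payoff 3 at {A,C}

argmax u_1 = {A,C}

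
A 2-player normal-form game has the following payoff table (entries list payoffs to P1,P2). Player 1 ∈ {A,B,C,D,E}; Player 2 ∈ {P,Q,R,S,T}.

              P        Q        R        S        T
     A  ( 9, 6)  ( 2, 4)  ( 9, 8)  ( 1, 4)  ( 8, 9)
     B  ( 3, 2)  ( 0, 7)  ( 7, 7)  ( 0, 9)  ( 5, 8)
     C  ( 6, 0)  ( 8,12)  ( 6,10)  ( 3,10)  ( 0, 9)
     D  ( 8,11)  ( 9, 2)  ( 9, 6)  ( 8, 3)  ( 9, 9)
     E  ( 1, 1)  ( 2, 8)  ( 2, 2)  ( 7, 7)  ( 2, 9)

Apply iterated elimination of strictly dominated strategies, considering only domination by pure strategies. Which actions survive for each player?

IESDS → P1:{A,D} P2:{P,T}

P1 drop B (A beats it: P:9>3 Q:2>0 R:9>7 S:1>0 T:8>5)
P1 drop C (D beats it: P:8>6 Q:9>8 R:9>6 S:8>3 T:9>0)
P1 drop E (D beats it: P:8>1 Q:9>2 R:9>2 S:8>7 T:9>2)
P2 drop Q (P beats it: A:6>4 D:11>2)
P2 drop R (T beats it: A:9>8 D:9>6)
P2 drop S (P beats it: A:6>4 D:11>3)
P1→{A,D} P2→{P,T}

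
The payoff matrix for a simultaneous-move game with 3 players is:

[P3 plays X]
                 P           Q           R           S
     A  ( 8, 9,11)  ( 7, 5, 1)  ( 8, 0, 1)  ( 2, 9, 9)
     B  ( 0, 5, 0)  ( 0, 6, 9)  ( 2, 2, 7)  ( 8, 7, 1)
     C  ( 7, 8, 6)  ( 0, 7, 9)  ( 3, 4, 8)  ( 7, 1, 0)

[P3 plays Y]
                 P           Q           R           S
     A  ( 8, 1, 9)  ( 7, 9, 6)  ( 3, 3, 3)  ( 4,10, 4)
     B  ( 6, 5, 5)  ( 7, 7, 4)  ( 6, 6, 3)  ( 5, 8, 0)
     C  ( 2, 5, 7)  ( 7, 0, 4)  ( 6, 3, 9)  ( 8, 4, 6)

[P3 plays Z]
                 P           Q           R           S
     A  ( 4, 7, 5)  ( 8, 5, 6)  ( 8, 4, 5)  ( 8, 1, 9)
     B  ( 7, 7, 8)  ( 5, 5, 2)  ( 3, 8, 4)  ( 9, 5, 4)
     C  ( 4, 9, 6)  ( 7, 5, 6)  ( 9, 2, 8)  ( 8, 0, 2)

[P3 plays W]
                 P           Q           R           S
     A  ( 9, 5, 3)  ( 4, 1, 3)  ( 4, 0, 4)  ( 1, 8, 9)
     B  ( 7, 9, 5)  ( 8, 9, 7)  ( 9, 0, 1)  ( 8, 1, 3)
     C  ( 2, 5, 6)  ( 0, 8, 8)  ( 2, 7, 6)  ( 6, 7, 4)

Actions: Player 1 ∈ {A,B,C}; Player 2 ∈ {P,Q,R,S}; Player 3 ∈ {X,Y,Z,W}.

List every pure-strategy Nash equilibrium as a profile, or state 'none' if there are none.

(A,P,X): NE
(A,P,Y): not NE [P2→S gives 10>1; P3→X gives 11>9]
(A,P,Z): not NE [P1→B gives 7>4; P3→X gives 11>5]
(A,P,W): not NE [P2→S gives 8>5; P3→X gives 11>3]
(A,Q,X): not NE [P2→S gives 9>5; P3→Z gives 6>1]
(A,Q,Y): not NE [P2→S gives 10>9]
(A,Q,Z): not NE [P2→P gives 7>5]
(A,Q,W): not NE [P1→B gives 8>4; P2→S gives 8>1; P3→Z gives 6>3]
(A,R,X): not NE [P2→S gives 9>0; P3→Z gives 5>1]
(A,R,Y): not NE [P1→C gives 6>3; P2→S gives 10>3; P3→Z gives 5>3]
(A,R,Z): not NE [P1→C gives 9>8; P2→P gives 7>4]
(A,R,W): not NE [P1→B gives 9>4; P2→S gives 8>0; P3→Z gives 5>4]
(A,S,X): not NE [P1→B gives 8>2]
(A,S,Y): not NE [P1→C gives 8>4; P3→W gives 9>4]
(A,S,Z): not NE [P1→B gives 9>8; P2→P gives 7>1]
(A,S,W): not NE [P1→B gives 8>1]
(B,P,X): not NE [P1→A gives 8>0; P2→S gives 7>5; P3→Z gives 8>0]
(B,P,Y): not NE [P1→A gives 8>6; P2→S gives 8>5; P3→Z gives 8>5]
(B,P,Z): not NE [P2→R gives 8>7]
(B,P,W): not NE [P1→A gives 9>7; P3→Z gives 8>5]
(B,Q,X): not NE [P1→A gives 7>0; P2→S gives 7>6]
(B,Q,Y): not NE [P2→S gives 8>7; P3→X gives 9>4]
(B,Q,Z): not NE [P1→A gives 8>5; P2→R gives 8>5; P3→X gives 9>2]
(B,Q,W): not NE [P3→X gives 9>7]
(B,R,X): not NE [P1→A gives 8>2; P2→S gives 7>2]
(B,R,Y): not NE [P2→S gives 8>6; P3→X gives 7>3]
(B,R,Z): not NE [P1→C gives 9>3; P3→X gives 7>4]
(B,R,W): not NE [P2→Q gives 9>0; P3→X gives 7>1]
(B,S,X): not NE [P3→Z gives 4>1]
(B,S,Y): not NE [P1→C gives 8>5; P3→Z gives 4>0]
(B,S,Z): not NE [P2→R gives 8>5]
(B,S,W): not NE [P2→Q gives 9>1; P3→Z gives 4>3]
(C,P,X): not NE [P1→A gives 8>7; P3→Y gives 7>6]
(C,P,Y): not NE [P1→A gives 8>2]
(C,P,Z): not NE [P1→B gives 7>4; P3→Y gives 7>6]
(C,P,W): not NE [P1→A gives 9>2; P2→Q gives 8>5; P3→Y gives 7>6]
(C,Q,X): not NE [P1→A gives 7>0; P2→P gives 8>7]
(C,Q,Y): not NE [P2→P gives 5>0; P3→X gives 9>4]
(C,Q,Z): not NE [P1→A gives 8>7; P2→P gives 9>5; P3→X gives 9>6]
(C,Q,W): not NE [P1→B gives 8>0; P3→X gives 9>8]
(C,R,X): not NE [P1→A gives 8>3; P2→P gives 8>4; P3→Y gives 9>8]
(C,R,Y): not NE [P2→P gives 5>3]
(C,R,Z): not NE [P2→P gives 9>2; P3→Y gives 9>8]
(C,R,W): not NE [P1→B gives 9>2; P2→Q gives 8>7; P3→Y gives 9>6]
(C,S,X): not NE [P1→B gives 8>7; P2→P gives 8>1; P3→Y gives 6>0]
(C,S,Y): not NE [P2→P gives 5>4]
(C,S,Z): not NE [P1→B gives 9>8; P2→P gives 9>0; P3→Y gives 6>2]
(C,S,W): not NE [P1→B gives 8>6; P2→Q gives 8>7; P3→Y gives 6>4]

PSNE = {(A,P,X)}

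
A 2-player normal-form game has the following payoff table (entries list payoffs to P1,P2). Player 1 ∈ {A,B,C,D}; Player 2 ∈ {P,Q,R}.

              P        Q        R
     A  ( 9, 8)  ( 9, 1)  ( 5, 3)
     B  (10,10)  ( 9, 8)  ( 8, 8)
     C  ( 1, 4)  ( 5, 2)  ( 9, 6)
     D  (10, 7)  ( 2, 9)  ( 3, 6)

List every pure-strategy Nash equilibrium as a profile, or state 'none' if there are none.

(A,P): not NE [P1→D gives 10>9]
(A,Q): not NE [P2→P gives 8>1]
(A,R): not NE [P1→C gives 9>5; P2→P gives 8>3]
(B,P): NE
(B,Q): not NE [P2→P gives 10>8]
(B,R): not NE [P1→C gives 9>8; P2→P gives 10>8]
(C,P): not NE [P1→D gives 10>1; P2→R gives 6>4]
(C,Q): not NE [P1→B gives 9>5; P2→R gives 6>2]
(C,R): NE
(D,P): not NE [P2→Q gives 9>7]
(D,Q): not NE [P1→B gives 9>2]
(D,R): not NE [P1→C gives 9>3; P2→Q gives 9>6]

NE set: (B,P), (C,R)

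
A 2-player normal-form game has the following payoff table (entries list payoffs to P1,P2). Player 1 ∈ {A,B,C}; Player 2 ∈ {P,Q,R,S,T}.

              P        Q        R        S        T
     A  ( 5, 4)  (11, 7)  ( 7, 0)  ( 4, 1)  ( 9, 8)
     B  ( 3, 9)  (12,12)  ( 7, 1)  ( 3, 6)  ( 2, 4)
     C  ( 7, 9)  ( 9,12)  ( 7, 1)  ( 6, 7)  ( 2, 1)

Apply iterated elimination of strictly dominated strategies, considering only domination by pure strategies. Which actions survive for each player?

Remaining: P1:{A,B} P2:{Q,T}

P2 drop P (Q beats it: A:7>4 B:12>9 C:12>9)
P2 drop R (Q beats it: A:7>0 B:12>1 C:12>1)
P2 drop S (Q beats it: A:7>1 B:12>6 C:12>7)
P1 drop C (A beats it: Q:11>9 T:9>2)
P1→{A,B} P2→{Q,T}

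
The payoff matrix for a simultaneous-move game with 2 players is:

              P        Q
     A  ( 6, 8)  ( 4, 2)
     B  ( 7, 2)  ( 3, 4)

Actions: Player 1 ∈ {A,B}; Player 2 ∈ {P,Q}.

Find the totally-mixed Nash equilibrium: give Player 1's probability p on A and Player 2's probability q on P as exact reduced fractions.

P1 mixes 1/4 on A; P2 mixes 1/2 on P

P1 indiff ⇒ q·6+(1-q)·4 = q·7+(1-q)·3 ⇒ q(-1) = (1-q)(-1) ⇒ q = 1/2
P2 indiff ⇒ p·8+(1-p)·2 = p·2+(1-p)·4 ⇒ p(6) = (1-p)(2) ⇒ p = 1/4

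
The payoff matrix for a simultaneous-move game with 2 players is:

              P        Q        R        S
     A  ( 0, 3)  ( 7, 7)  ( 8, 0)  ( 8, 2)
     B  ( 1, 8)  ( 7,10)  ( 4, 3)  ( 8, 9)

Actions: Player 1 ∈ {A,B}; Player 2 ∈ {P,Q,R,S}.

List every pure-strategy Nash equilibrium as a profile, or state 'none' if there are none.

(A,P): not NE [P1→B gives 1>0; P2→Q gives 7>3]
(A,Q): NE
(A,R): not NE [P2→Q gives 7>0]
(A,S): not NE [P2→Q gives 7>2]
(B,P): not NE [P2→Q gives 10>8]
(B,Q): NE
(B,R): not NE [P1→A gives 8>4; P2→Q gives 10>3]
(B,S): not NE [P2→Q gives 10>9]

Nash profiles: (A,Q), (B,Q)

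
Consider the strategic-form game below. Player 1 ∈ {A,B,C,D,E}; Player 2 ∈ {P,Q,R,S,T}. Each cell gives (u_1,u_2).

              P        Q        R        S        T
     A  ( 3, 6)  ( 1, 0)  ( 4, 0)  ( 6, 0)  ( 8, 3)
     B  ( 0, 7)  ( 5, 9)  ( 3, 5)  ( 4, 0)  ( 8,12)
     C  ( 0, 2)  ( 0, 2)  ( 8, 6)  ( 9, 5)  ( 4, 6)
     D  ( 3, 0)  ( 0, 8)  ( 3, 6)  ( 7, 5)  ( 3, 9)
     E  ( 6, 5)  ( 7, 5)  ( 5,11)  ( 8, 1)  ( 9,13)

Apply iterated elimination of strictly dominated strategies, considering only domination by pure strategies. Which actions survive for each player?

P1 drop A (E beats it: P:6>3 Q:7>1 R:5>4 S:8>6 T:9>8)
P1 drop B (E beats it: P:6>0 Q:7>5 R:5>3 S:8>4 T:9>8)
P1 drop D (E beats it: P:6>3 Q:7>0 R:5>3 S:8>7 T:9>3)
P2 drop P (R beats it: C:6>2 E:11>5)
P2 drop Q (R beats it: C:6>2 E:11>5)
P2 drop S (R beats it: C:6>5 E:11>1)
P1→{C,E} P2→{R,T}

Remaining: P1:{C,E} P2:{R,T}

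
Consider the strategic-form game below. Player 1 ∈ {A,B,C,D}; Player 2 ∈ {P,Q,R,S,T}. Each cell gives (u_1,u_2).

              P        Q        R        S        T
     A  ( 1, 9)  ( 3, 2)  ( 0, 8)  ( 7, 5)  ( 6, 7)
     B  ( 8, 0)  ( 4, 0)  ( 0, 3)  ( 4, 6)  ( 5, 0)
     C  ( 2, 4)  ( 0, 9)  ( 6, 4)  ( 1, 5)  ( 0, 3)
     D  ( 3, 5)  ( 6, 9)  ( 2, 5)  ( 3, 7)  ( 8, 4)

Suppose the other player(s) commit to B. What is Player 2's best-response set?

u_2(P vs B) = 0
u_2(Q vs B) = 0
u_2(R vs B) = 3
u_2(S vs B) = 6
u_2(T vs B) = 0
max payoff 6 at {S}

P2 best: {S}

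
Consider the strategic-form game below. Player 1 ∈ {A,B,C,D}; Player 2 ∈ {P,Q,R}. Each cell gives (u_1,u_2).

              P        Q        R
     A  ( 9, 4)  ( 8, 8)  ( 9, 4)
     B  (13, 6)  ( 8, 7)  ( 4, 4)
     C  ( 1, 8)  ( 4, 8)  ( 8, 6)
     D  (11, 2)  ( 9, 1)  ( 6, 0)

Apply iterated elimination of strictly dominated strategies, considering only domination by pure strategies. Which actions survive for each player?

Remaining: P1:{B,D} P2:{P,Q}

P1 drop C (A beats it: P:9>1 Q:8>4 R:9>8)
P2 drop R (Q beats it: A:8>4 B:7>4 D:1>0)
P1 drop A (D beats it: P:11>9 Q:9>8)
P1→{B,D} P2→{P,Q}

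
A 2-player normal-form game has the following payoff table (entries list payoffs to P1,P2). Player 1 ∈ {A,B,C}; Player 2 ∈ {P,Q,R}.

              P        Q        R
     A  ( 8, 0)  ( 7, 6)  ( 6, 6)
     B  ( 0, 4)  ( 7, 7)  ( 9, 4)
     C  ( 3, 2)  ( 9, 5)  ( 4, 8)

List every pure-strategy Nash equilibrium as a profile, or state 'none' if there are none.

Equilibria: none

(A,P): not NE [P2→R gives 6>0]
(A,Q): not NE [P1→C gives 9>7]
(A,R): not NE [P1→B gives 9>6]
(B,P): not NE [P1→A gives 8>0; P2→Q gives 7>4]
(B,Q): not NE [P1→C gives 9>7]
(B,R): not NE [P2→Q gives 7>4]
(C,P): not NE [P1→A gives 8>3; P2→R gives 8>2]
(C,Q): not NE [P2→R gives 8>5]
(C,R): not NE [P1→B gives 9>4]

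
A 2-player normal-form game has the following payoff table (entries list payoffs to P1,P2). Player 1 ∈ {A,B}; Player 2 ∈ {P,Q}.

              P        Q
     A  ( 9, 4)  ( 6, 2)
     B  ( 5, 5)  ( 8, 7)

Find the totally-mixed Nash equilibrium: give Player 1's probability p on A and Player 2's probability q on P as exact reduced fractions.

p=1/2, q=1/3

P1 indiff ⇒ q·9+(1-q)·6 = q·5+(1-q)·8 ⇒ q(4) = (1-q)(2) ⇒ q = 1/3
P2 indiff ⇒ p·4+(1-p)·5 = p·2+(1-p)·7 ⇒ p(2) = (1-p)(2) ⇒ p = 1/2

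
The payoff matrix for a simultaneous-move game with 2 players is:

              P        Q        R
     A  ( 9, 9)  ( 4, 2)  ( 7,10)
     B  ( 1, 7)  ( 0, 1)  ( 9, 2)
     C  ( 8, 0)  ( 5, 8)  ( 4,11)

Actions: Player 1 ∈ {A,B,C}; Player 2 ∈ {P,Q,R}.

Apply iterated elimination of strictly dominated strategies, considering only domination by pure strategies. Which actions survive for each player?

IESDS → P1:{A,B} P2:{P,R}

P2 drop Q (R beats it: A:10>2 B:2>1 C:11>8)
P1 drop C (A beats it: P:9>8 R:7>4)
P1→{A,B} P2→{P,R}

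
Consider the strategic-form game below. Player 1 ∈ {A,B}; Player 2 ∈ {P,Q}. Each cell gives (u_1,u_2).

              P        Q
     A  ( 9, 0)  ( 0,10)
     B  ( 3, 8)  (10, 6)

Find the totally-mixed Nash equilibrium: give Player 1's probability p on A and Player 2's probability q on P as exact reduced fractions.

P1 indiff ⇒ q·9+(1-q)·0 = q·3+(1-q)·10 ⇒ q(6) = (1-q)(10) ⇒ q = 5/8
P2 indiff ⇒ p·0+(1-p)·8 = p·10+(1-p)·6 ⇒ p(-10) = (1-p)(-2) ⇒ p = 1/6

p=1/6, q=5/8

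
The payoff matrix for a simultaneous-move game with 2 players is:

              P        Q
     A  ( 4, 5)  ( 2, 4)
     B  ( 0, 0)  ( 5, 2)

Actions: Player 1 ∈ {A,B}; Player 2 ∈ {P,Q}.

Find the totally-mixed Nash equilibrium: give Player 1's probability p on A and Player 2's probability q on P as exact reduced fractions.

(p,q) = (2/3, 3/7)

P1 indiff ⇒ q·4+(1-q)·2 = q·0+(1-q)·5 ⇒ q(4) = (1-q)(3) ⇒ q = 3/7
P2 indiff ⇒ p·5+(1-p)·0 = p·4+(1-p)·2 ⇒ p(1) = (1-p)(2) ⇒ p = 2/3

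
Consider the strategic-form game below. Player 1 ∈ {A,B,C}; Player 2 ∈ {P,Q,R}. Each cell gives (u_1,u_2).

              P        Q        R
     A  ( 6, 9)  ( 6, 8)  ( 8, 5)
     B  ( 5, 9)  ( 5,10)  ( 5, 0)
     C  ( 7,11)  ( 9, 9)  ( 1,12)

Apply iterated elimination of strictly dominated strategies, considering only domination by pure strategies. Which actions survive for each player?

P1 drop B (A beats it: P:6>5 Q:6>5 R:8>5)
P2 drop Q (P beats it: A:9>8 C:11>9)
P1→{A,C} P2→{P,R}

Survivors P1:{A,C} P2:{P,R}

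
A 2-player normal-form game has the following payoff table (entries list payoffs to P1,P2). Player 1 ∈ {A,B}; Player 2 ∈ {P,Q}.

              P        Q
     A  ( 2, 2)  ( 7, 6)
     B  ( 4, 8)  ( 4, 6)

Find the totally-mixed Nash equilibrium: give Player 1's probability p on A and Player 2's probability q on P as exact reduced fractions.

P1 indiff ⇒ q·2+(1-q)·7 = q·4+(1-q)·4 ⇒ q(-2) = (1-q)(-3) ⇒ q = 3/5
P2 indiff ⇒ p·2+(1-p)·8 = p·6+(1-p)·6 ⇒ p(-4) = (1-p)(-2) ⇒ p = 1/3

p=1/3, q=3/5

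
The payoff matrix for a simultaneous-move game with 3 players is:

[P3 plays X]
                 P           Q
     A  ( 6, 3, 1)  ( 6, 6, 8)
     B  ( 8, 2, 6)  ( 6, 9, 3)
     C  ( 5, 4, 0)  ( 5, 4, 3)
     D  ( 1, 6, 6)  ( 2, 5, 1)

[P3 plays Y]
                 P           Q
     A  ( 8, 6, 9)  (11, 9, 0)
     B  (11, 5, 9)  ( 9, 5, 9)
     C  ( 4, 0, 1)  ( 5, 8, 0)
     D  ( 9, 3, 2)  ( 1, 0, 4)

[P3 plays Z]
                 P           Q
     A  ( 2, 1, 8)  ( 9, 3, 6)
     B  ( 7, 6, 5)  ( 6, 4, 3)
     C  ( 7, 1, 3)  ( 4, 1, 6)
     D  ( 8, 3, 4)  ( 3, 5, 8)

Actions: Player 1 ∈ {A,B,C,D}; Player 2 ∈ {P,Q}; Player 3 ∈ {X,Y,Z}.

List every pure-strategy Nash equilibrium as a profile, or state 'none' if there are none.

(A,P,X): not NE [P1→B gives 8>6; P2→Q gives 6>3; P3→Y gives 9>1]
(A,P,Y): not NE [P1→B gives 11>8; P2→Q gives 9>6]
(A,P,Z): not NE [P1→D gives 8>2; P2→Q gives 3>1; P3→Y gives 9>8]
(A,Q,X): NE
(A,Q,Y): not NE [P3→X gives 8>0]
(A,Q,Z): not NE [P3→X gives 8>6]
(B,P,X): not NE [P2→Q gives 9>2; P3→Y gives 9>6]
(B,P,Y): NE
(B,P,Z): not NE [P1→D gives 8>7; P3→Y gives 9>5]
(B,Q,X): not NE [P3→Y gives 9>3]
(B,Q,Y): not NE [P1→A gives 11>9]
(B,Q,Z): not NE [P1→A gives 9>6; P2→P gives 6>4; P3→Y gives 9>3]
(C,P,X): not NE [P1→B gives 8>5; P3→Z gives 3>0]
(C,P,Y): not NE [P1→B gives 11>4; P2→Q gives 8>0; P3→Z gives 3>1]
(C,P,Z): not NE [P1→D gives 8>7]
(C,Q,X): not NE [P1→B gives 6>5; P3→Z gives 6>3]
(C,Q,Y): not NE [P1→A gives 11>5; P3→Z gives 6>0]
(C,Q,Z): not NE [P1→A gives 9>4]
(D,P,X): not NE [P1→B gives 8>1]
(D,P,Y): not NE [P1→B gives 11>9; P3→X gives 6>2]
(D,P,Z): not NE [P2→Q gives 5>3; P3→X gives 6>4]
(D,Q,X): not NE [P1→B gives 6>2; P2→P gives 6>5; P3→Z gives 8>1]
(D,Q,Y): not NE [P1→A gives 11>1; P2→P gives 3>0; P3→Z gives 8>4]
(D,Q,Z): not NE [P1→A gives 9>3]

NE set: (A,Q,X), (B,P,Y)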